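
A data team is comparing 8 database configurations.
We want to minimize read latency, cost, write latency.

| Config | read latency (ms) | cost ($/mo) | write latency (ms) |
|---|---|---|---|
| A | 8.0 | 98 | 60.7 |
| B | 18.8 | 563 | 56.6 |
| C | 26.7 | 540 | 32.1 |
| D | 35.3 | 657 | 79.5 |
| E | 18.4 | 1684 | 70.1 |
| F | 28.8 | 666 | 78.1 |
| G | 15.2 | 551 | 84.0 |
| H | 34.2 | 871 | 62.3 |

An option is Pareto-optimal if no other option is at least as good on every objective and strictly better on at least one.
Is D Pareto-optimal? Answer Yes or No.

A vs D: read latency 8.0≤35.3, cost 98≤657, write latency 60.7≤79.5 — A is at least as good on every objective and strictly better on at least one, so A dominates D.

No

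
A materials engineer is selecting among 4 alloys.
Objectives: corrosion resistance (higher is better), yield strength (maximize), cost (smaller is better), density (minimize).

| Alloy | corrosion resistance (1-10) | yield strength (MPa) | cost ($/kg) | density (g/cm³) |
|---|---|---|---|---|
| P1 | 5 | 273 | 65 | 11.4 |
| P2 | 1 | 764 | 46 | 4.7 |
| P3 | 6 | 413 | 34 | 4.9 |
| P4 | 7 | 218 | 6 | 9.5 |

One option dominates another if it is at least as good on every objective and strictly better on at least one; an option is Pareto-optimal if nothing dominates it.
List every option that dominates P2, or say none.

none

P1: worse on yield strength (273 vs 764).
P3: worse on yield strength (413 vs 764).
P4: worse on yield strength (218 vs 764).
No option dominates P2.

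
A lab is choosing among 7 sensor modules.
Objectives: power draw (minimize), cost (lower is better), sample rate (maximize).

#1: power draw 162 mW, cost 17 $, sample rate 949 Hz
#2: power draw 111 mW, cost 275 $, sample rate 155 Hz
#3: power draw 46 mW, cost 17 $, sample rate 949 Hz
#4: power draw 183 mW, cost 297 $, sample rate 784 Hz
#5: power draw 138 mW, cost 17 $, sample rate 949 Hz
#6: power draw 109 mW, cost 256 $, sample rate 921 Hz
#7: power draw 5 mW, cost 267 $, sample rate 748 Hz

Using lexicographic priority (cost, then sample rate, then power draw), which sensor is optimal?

First minimize cost: best is 17, kept {#1, #3, #5}.
Then maximize sample rate: best is 949, kept {#1, #3, #5}.
Then minimize power draw: best is 46, kept {#3}.

#3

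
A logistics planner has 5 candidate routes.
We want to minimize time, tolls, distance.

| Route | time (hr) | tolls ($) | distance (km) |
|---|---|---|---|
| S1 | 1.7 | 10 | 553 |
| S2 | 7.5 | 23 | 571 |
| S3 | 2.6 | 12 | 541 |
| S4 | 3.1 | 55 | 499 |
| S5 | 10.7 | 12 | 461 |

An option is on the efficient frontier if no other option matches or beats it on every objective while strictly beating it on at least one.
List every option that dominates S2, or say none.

S1, S3

S1: time 1.7≤7.5, tolls 10≤23, distance 553≤571 — dominates S2.
S3: time 2.6≤7.5, tolls 12≤23, distance 541≤571 — dominates S2.
Others (S4, S5) are each worse than S2 on at least one objective.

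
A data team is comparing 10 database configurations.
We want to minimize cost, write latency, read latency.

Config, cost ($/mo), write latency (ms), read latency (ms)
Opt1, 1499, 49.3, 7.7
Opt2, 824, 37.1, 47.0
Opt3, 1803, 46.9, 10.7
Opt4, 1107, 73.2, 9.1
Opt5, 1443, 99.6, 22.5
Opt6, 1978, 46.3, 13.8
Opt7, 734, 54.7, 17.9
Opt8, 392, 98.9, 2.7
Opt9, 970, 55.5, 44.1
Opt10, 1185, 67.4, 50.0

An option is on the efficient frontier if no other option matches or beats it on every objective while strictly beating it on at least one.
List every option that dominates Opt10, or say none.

Opt2, Opt7, Opt9

Opt2: cost 824≤1185, write latency 37.1≤67.4, read latency 47.0≤50.0 — dominates Opt10.
Opt7: cost 734≤1185, write latency 54.7≤67.4, read latency 17.9≤50.0 — dominates Opt10.
Opt9: cost 970≤1185, write latency 55.5≤67.4, read latency 44.1≤50.0 — dominates Opt10.
Others (Opt1, Opt3, Opt4, Opt5, Opt6, Opt8) are each worse than Opt10 on at least one objective.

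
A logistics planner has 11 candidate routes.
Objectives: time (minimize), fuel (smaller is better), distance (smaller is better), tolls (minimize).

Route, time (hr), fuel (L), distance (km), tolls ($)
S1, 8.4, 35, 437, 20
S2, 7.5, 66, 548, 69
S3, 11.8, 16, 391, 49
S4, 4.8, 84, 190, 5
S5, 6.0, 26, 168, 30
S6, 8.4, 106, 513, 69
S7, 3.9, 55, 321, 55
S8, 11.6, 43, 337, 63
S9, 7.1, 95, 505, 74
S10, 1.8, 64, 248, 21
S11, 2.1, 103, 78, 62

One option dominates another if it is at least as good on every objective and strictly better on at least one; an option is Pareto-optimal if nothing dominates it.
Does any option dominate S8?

Yes

S5 vs S8: time 6.0≤11.6, fuel 26≤43, distance 168≤337, tolls 30≤63 — S5 is at least as good on every objective and strictly better on at least one, so S5 dominates S8.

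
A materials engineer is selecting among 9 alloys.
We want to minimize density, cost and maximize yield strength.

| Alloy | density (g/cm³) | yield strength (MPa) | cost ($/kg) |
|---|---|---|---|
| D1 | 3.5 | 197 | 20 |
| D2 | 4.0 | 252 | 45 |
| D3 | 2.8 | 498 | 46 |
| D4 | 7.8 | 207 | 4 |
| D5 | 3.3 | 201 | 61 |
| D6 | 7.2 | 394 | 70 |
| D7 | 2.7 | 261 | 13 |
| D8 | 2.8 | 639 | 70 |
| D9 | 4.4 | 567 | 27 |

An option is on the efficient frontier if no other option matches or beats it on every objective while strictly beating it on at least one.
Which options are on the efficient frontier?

D3, D4, D7, D8, D9

D1: dominated by D7 (density 2.7≤3.5, yield strength 261≥197, cost 13≤20).
D2: dominated by D7 (density 2.7≤4.0, yield strength 261≥252, cost 13≤45).
D3: not dominated.
D4: not dominated (best cost).
D5: dominated by D3 (density 2.8≤3.3, yield strength 498≥201, cost 46≤61).
D6: dominated by D3 (density 2.8≤7.2, yield strength 498≥394, cost 46≤70).
D7: not dominated (best density).
D8: not dominated (best yield strength).
D9: not dominated.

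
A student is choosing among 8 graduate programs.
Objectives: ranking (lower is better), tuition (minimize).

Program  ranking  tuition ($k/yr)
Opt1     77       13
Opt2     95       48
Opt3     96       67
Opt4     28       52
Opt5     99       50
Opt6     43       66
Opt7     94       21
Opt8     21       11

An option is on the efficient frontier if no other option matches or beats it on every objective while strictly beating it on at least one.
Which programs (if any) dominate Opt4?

Opt8: ranking 21≤28, tuition 11≤52 — dominates Opt4.
Others (Opt1, Opt2, Opt3, Opt5, Opt6, Opt7) are each worse than Opt4 on at least one objective.

Opt8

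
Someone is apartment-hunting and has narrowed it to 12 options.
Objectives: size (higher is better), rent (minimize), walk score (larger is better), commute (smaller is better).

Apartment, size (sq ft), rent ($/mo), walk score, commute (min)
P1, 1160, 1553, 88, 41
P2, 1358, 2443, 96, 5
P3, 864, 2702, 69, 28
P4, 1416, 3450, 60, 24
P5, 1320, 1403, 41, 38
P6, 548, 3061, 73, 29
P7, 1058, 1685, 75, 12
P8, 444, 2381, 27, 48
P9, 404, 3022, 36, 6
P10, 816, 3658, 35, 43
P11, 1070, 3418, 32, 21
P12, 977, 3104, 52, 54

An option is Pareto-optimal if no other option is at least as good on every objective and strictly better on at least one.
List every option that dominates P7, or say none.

P1: worse on commute (41 vs 12).
P2: worse on rent (2443 vs 1685).
P3: worse on size (864 vs 1058).
P4: worse on rent (3450 vs 1685).
P5: worse on walk score (41 vs 75).
P6: worse on size (548 vs 1058).
P8: worse on size (444 vs 1058).
P9: worse on size (404 vs 1058).
P10: worse on size (816 vs 1058).
P11: worse on rent (3418 vs 1685).
P12: worse on size (977 vs 1058).
No option dominates P7.

none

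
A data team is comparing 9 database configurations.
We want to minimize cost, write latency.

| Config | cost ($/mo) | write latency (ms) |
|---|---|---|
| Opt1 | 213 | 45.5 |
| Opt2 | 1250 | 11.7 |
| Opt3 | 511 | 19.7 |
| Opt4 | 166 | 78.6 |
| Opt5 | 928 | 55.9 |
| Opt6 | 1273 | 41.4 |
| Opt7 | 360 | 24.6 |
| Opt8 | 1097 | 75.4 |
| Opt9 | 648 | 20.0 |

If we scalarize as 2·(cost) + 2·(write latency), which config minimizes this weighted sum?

Opt1: 2·213 + 2·45.5 = 517.0
Opt2: 2·1250 + 2·11.7 = 2523.4
Opt3: 2·511 + 2·19.7 = 1061.4
Opt4: 2·166 + 2·78.6 = 489.2
Opt5: 2·928 + 2·55.9 = 1967.8
Opt6: 2·1273 + 2·41.4 = 2628.8
Opt7: 2·360 + 2·24.6 = 769.2
Opt8: 2·1097 + 2·75.4 = 2344.8
Opt9: 2·648 + 2·20.0 = 1336.0
Lowest: Opt4 at 489.2.

Opt4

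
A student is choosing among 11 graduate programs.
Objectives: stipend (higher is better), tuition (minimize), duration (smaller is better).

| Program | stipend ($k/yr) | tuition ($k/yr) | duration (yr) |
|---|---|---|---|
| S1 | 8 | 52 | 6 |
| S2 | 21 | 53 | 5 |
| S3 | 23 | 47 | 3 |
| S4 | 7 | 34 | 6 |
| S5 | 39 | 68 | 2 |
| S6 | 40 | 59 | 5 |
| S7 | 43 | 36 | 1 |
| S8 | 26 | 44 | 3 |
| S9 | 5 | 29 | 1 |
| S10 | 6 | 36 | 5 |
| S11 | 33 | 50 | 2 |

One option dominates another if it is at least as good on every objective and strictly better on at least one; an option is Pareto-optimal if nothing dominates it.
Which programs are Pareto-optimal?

S1: dominated by S3 (stipend 23≥8, tuition 47≤52, duration 3≤6).
S2: dominated by S3 (stipend 23≥21, tuition 47≤53, duration 3≤5).
S3: dominated by S7 (stipend 43≥23, tuition 36≤47, duration 1≤3).
S4: not dominated.
S5: dominated by S7 (stipend 43≥39, tuition 36≤68, duration 1≤2).
S6: dominated by S7 (stipend 43≥40, tuition 36≤59, duration 1≤5).
S7: not dominated (best stipend).
S8: dominated by S7 (stipend 43≥26, tuition 36≤44, duration 1≤3).
S9: not dominated (best tuition).
S10: dominated by S7 (stipend 43≥6, tuition 36≤36, duration 1≤5).
S11: dominated by S7 (stipend 43≥33, tuition 36≤50, duration 1≤2).

S4, S7, S9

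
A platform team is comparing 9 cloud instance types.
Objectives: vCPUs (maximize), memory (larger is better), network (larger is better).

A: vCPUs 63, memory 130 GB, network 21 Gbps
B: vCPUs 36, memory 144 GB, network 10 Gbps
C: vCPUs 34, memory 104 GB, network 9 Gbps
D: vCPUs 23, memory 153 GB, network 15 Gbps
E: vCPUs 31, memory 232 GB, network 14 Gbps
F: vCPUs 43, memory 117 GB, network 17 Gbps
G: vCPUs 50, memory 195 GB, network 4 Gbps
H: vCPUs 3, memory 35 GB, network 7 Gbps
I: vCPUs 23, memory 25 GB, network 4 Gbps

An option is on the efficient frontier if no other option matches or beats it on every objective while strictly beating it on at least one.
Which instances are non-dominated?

A, B, D, E, G

A: not dominated (best vCPUs).
B: not dominated.
C: dominated by A (vCPUs 63≥34, memory 130≥104, network 21≥9).
D: not dominated.
E: not dominated (best memory).
F: dominated by A (vCPUs 63≥43, memory 130≥117, network 21≥17).
G: not dominated.
H: dominated by A (vCPUs 63≥3, memory 130≥35, network 21≥7).
I: dominated by A (vCPUs 63≥23, memory 130≥25, network 21≥4).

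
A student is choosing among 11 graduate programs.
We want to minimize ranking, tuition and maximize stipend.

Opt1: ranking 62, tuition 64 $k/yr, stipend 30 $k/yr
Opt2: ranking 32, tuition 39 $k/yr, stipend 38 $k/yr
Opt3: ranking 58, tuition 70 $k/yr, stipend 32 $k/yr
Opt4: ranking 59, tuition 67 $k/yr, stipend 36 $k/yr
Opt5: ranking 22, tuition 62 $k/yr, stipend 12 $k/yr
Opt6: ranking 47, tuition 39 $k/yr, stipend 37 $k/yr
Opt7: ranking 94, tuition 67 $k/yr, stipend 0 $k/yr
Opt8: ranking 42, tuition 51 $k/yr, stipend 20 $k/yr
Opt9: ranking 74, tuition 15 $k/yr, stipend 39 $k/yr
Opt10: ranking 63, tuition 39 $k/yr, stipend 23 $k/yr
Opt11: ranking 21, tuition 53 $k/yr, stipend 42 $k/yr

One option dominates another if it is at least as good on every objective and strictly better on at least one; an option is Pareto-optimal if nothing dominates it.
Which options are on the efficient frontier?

Opt2, Opt9, Opt11

Opt1: dominated by Opt2 (ranking 32≤62, tuition 39≤64, stipend 38≥30).
Opt2: not dominated.
Opt3: dominated by Opt2 (ranking 32≤58, tuition 39≤70, stipend 38≥32).
Opt4: dominated by Opt2 (ranking 32≤59, tuition 39≤67, stipend 38≥36).
Opt5: dominated by Opt11 (ranking 21≤22, tuition 53≤62, stipend 42≥12).
Opt6: dominated by Opt2 (ranking 32≤47, tuition 39≤39, stipend 38≥37).
Opt7: dominated by Opt1 (ranking 62≤94, tuition 64≤67, stipend 30≥0).
Opt8: dominated by Opt2 (ranking 32≤42, tuition 39≤51, stipend 38≥20).
Opt9: not dominated (best tuition).
Opt10: dominated by Opt2 (ranking 32≤63, tuition 39≤39, stipend 38≥23).
Opt11: not dominated (best ranking).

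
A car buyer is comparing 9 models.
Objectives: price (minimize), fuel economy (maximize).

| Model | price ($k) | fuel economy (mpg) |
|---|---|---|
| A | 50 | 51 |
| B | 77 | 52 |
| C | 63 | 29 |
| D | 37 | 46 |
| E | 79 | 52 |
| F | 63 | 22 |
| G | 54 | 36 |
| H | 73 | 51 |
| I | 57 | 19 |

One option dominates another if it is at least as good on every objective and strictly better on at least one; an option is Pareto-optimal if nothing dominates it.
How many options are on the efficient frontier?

3

A: not dominated.
B: not dominated.
C: dominated by A (price 50≤63, fuel economy 51≥29).
D: not dominated (best price).
E: dominated by B (price 77≤79, fuel economy 52≥52).
F: dominated by A (price 50≤63, fuel economy 51≥22).
G: dominated by A (price 50≤54, fuel economy 51≥36).
H: dominated by A (price 50≤73, fuel economy 51≥51).
I: dominated by A (price 50≤57, fuel economy 51≥19).
Pareto-optimal: A, B, D → 3.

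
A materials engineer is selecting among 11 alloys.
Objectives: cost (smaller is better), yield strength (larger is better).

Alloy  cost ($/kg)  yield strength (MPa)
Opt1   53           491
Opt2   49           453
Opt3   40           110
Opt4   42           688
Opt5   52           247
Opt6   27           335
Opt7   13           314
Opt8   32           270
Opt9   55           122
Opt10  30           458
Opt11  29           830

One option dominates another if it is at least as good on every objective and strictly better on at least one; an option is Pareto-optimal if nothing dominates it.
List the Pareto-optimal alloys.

Opt6, Opt7, Opt11

Opt1: dominated by Opt4 (cost 42≤53, yield strength 688≥491).
Opt2: dominated by Opt4 (cost 42≤49, yield strength 688≥453).
Opt3: dominated by Opt6 (cost 27≤40, yield strength 335≥110).
Opt4: dominated by Opt11 (cost 29≤42, yield strength 830≥688).
Opt5: dominated by Opt2 (cost 49≤52, yield strength 453≥247).
Opt6: not dominated.
Opt7: not dominated (best cost).
Opt8: dominated by Opt6 (cost 27≤32, yield strength 335≥270).
Opt9: dominated by Opt1 (cost 53≤55, yield strength 491≥122).
Opt10: dominated by Opt11 (cost 29≤30, yield strength 830≥458).
Opt11: not dominated (best yield strength).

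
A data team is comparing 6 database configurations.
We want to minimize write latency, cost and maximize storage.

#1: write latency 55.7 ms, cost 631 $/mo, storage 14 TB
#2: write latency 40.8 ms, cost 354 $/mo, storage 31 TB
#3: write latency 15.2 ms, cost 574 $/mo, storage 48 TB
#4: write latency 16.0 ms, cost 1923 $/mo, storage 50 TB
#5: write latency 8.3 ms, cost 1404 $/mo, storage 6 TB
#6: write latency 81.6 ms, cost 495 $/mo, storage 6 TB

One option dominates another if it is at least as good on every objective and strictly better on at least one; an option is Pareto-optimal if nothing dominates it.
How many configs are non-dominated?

4

#1: dominated by #2 (write latency 40.8≤55.7, cost 354≤631, storage 31≥14).
#2: not dominated (best cost).
#3: not dominated.
#4: not dominated (best storage).
#5: not dominated (best write latency).
#6: dominated by #2 (write latency 40.8≤81.6, cost 354≤495, storage 31≥6).
Pareto-optimal: #2, #3, #4, #5 → 4.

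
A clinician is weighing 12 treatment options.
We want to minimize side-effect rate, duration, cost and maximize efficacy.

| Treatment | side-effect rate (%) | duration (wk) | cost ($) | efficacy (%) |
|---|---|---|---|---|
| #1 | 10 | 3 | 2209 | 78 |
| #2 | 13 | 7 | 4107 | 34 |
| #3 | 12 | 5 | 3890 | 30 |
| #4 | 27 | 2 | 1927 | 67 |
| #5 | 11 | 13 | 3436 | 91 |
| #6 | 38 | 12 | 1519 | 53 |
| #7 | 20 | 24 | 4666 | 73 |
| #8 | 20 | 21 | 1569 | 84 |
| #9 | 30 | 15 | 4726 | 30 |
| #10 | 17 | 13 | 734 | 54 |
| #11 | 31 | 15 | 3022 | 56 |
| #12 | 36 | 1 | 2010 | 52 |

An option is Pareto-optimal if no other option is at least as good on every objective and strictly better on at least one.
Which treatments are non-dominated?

#1, #4, #5, #6, #8, #10, #12

#1: not dominated (best side-effect rate).
#2: dominated by #1 (side-effect rate 10≤13, duration 3≤7, cost 2209≤4107, efficacy 78≥34).
#3: dominated by #1 (side-effect rate 10≤12, duration 3≤5, cost 2209≤3890, efficacy 78≥30).
#4: not dominated.
#5: not dominated (best efficacy).
#6: not dominated.
#7: dominated by #1 (side-effect rate 10≤20, duration 3≤24, cost 2209≤4666, efficacy 78≥73).
#8: not dominated.
#9: dominated by #1 (side-effect rate 10≤30, duration 3≤15, cost 2209≤4726, efficacy 78≥30).
#10: not dominated (best cost).
#11: dominated by #1 (side-effect rate 10≤31, duration 3≤15, cost 2209≤3022, efficacy 78≥56).
#12: not dominated (best duration).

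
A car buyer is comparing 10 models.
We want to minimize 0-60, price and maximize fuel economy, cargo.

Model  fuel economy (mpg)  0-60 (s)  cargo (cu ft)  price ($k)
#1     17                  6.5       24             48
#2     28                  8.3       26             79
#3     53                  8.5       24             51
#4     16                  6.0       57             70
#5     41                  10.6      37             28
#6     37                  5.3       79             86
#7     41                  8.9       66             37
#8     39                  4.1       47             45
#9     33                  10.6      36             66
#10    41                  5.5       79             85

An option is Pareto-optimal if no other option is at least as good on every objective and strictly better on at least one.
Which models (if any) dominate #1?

#8

#8: fuel economy 39≥17, 0-60 4.1≤6.5, cargo 47≥24, price 45≤48 — dominates #1.
Others (#2, #3, #4, #5, #6, #7, #9, #10) are each worse than #1 on at least one objective.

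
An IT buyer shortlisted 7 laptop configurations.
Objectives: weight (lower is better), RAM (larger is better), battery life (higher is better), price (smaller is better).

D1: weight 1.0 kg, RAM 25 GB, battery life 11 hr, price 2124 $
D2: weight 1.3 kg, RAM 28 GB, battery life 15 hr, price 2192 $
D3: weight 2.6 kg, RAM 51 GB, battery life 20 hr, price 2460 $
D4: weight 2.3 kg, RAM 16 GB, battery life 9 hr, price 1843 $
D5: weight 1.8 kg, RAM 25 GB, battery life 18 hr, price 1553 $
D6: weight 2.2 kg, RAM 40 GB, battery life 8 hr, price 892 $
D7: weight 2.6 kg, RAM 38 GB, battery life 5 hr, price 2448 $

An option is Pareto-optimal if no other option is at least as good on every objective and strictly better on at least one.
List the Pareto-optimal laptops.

D1, D2, D3, D5, D6

D1: not dominated (best weight).
D2: not dominated.
D3: not dominated (best RAM).
D4: dominated by D5 (weight 1.8≤2.3, RAM 25≥16, battery life 18≥9, price 1553≤1843).
D5: not dominated.
D6: not dominated (best price).
D7: dominated by D6 (weight 2.2≤2.6, RAM 40≥38, battery life 8≥5, price 892≤2448).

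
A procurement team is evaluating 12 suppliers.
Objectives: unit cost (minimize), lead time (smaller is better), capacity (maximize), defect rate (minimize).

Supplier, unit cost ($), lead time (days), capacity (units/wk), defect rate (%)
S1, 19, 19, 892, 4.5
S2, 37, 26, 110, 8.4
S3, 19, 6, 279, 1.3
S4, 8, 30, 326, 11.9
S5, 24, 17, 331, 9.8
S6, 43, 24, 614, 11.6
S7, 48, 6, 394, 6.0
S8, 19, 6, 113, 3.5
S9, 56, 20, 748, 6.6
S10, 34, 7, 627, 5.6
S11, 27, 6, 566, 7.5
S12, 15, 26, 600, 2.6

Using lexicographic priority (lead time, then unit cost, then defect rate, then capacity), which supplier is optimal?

S3

First minimize lead time: best is 6, kept {S3, S7, S8, S11}.
Then minimize unit cost: best is 19, kept {S3, S8}.
Then minimize defect rate: best is 1.3, kept {S3}.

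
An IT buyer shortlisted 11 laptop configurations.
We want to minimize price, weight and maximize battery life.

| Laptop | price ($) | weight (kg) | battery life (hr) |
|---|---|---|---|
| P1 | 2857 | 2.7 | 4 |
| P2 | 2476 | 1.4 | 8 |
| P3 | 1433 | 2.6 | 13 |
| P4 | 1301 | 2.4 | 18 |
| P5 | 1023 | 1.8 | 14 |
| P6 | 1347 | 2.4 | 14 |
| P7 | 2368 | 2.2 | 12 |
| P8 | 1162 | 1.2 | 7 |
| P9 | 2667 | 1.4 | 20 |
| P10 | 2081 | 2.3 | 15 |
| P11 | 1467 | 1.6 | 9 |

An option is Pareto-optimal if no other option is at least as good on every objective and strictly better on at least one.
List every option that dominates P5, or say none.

none

P1: worse on price (2857 vs 1023).
P2: worse on price (2476 vs 1023).
P3: worse on price (1433 vs 1023).
P4: worse on price (1301 vs 1023).
P6: worse on price (1347 vs 1023).
P7: worse on price (2368 vs 1023).
P8: worse on price (1162 vs 1023).
P9: worse on price (2667 vs 1023).
P10: worse on price (2081 vs 1023).
P11: worse on price (1467 vs 1023).
No option dominates P5.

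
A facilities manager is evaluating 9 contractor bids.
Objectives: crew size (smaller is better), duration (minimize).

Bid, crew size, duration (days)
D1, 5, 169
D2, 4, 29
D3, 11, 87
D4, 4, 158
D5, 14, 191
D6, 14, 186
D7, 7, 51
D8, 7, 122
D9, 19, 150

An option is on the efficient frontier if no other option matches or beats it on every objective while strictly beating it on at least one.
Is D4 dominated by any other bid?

D2 vs D4: crew size 4≤4, duration 29≤158 — D2 is at least as good on every objective and strictly better on at least one, so D2 dominates D4.

Yes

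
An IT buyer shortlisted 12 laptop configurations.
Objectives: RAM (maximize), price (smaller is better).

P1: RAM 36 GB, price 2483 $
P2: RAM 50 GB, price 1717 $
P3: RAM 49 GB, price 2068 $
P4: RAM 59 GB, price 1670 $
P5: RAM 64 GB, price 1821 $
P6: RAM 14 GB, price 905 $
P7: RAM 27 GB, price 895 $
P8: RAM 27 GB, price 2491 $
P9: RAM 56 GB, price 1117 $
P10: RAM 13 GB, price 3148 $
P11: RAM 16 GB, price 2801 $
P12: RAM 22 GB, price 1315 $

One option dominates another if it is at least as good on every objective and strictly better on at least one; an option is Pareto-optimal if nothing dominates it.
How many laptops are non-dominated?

P1: dominated by P2 (RAM 50≥36, price 1717≤2483).
P2: dominated by P4 (RAM 59≥50, price 1670≤1717).
P3: dominated by P2 (RAM 50≥49, price 1717≤2068).
P4: not dominated.
P5: not dominated (best RAM).
P6: dominated by P7 (RAM 27≥14, price 895≤905).
P7: not dominated (best price).
P8: dominated by P1 (RAM 36≥27, price 2483≤2491).
P9: not dominated.
P10: dominated by P1 (RAM 36≥13, price 2483≤3148).
P11: dominated by P1 (RAM 36≥16, price 2483≤2801).
P12: dominated by P7 (RAM 27≥22, price 895≤1315).
Pareto-optimal: P4, P5, P7, P9 → 4.

4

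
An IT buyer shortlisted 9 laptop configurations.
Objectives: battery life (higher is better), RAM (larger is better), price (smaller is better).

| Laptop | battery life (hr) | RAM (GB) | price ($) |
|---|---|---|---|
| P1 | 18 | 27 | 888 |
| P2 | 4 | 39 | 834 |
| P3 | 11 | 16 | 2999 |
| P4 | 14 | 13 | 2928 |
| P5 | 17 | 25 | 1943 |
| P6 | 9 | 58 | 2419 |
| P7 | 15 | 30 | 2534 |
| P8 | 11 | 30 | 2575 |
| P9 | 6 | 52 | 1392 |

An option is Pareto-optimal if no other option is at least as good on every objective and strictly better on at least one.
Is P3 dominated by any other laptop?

Yes

P1 vs P3: battery life 18≥11, RAM 27≥16, price 888≤2999 — P1 is at least as good on every objective and strictly better on at least one, so P1 dominates P3.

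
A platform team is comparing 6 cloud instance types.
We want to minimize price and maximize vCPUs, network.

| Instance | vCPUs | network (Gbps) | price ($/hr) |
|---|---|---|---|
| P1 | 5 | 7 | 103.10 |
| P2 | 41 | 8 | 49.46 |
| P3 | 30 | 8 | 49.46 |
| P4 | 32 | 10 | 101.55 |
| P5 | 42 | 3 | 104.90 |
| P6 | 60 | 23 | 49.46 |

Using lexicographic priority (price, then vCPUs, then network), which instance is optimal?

P6

First minimize price: best is 49.46, kept {P2, P3, P6}.
Then maximize vCPUs: best is 60, kept {P6}.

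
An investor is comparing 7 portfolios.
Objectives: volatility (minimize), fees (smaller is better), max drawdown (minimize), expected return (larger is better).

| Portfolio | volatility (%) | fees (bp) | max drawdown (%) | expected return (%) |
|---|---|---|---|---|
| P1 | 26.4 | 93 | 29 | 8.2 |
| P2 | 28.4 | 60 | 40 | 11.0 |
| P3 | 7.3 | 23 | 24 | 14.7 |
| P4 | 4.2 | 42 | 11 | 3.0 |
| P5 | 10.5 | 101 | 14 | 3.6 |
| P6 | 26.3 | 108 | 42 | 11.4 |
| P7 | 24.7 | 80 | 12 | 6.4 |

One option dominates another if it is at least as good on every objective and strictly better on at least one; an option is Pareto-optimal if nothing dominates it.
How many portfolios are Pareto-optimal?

4

P1: dominated by P3 (volatility 7.3≤26.4, fees 23≤93, max drawdown 24≤29, expected return 14.7≥8.2).
P2: dominated by P3 (volatility 7.3≤28.4, fees 23≤60, max drawdown 24≤40, expected return 14.7≥11.0).
P3: not dominated (best fees).
P4: not dominated (best volatility).
P5: not dominated.
P6: dominated by P3 (volatility 7.3≤26.3, fees 23≤108, max drawdown 24≤42, expected return 14.7≥11.4).
P7: not dominated.
Pareto-optimal: P3, P4, P5, P7 → 4.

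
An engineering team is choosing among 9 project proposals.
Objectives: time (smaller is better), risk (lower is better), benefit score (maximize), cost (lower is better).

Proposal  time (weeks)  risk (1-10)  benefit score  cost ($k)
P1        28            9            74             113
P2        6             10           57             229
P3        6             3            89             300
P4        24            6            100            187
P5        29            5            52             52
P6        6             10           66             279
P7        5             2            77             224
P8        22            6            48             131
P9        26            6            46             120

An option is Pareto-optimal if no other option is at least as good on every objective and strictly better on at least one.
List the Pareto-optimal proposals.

P1: not dominated.
P2: dominated by P7 (time 5≤6, risk 2≤10, benefit score 77≥57, cost 224≤229).
P3: not dominated.
P4: not dominated (best benefit score).
P5: not dominated (best cost).
P6: dominated by P7 (time 5≤6, risk 2≤10, benefit score 77≥66, cost 224≤279).
P7: not dominated (best time).
P8: not dominated.
P9: not dominated.

P1, P3, P4, P5, P7, P8, P9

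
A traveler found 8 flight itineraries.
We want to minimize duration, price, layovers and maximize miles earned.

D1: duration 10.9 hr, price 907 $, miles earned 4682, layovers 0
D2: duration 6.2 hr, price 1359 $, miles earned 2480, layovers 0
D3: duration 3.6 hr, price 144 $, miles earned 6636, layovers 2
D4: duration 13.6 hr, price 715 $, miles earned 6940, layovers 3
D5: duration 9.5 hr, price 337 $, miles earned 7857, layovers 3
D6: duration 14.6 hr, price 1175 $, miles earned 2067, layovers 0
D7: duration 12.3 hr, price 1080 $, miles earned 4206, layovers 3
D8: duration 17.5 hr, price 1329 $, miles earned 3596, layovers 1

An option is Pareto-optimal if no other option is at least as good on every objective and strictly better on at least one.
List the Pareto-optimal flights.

D1: not dominated.
D2: not dominated.
D3: not dominated (best duration).
D4: dominated by D5 (duration 9.5≤13.6, price 337≤715, miles earned 7857≥6940, layovers 3≤3).
D5: not dominated (best miles earned).
D6: dominated by D1 (duration 10.9≤14.6, price 907≤1175, miles earned 4682≥2067, layovers 0≤0).
D7: dominated by D1 (duration 10.9≤12.3, price 907≤1080, miles earned 4682≥4206, layovers 0≤3).
D8: dominated by D1 (duration 10.9≤17.5, price 907≤1329, miles earned 4682≥3596, layovers 0≤1).

D1, D2, D3, D5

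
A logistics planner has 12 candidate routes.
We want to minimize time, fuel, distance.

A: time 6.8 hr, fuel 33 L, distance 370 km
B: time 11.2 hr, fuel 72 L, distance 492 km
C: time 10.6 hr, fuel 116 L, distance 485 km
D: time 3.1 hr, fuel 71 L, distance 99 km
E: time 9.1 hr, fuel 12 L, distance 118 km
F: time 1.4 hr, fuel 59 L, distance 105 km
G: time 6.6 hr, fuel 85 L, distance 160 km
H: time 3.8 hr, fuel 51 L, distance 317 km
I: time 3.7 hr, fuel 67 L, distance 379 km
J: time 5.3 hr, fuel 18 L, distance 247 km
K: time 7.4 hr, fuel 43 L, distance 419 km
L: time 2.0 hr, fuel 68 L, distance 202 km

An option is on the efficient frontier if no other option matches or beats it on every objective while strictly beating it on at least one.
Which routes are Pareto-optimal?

A: dominated by J (time 5.3≤6.8, fuel 18≤33, distance 247≤370).
B: dominated by A (time 6.8≤11.2, fuel 33≤72, distance 370≤492).
C: dominated by A (time 6.8≤10.6, fuel 33≤116, distance 370≤485).
D: not dominated (best distance).
E: not dominated (best fuel).
F: not dominated (best time).
G: dominated by D (time 3.1≤6.6, fuel 71≤85, distance 99≤160).
H: not dominated.
I: dominated by F (time 1.4≤3.7, fuel 59≤67, distance 105≤379).
J: not dominated.
K: dominated by A (time 6.8≤7.4, fuel 33≤43, distance 370≤419).
L: dominated by F (time 1.4≤2.0, fuel 59≤68, distance 105≤202).

D, E, F, H, J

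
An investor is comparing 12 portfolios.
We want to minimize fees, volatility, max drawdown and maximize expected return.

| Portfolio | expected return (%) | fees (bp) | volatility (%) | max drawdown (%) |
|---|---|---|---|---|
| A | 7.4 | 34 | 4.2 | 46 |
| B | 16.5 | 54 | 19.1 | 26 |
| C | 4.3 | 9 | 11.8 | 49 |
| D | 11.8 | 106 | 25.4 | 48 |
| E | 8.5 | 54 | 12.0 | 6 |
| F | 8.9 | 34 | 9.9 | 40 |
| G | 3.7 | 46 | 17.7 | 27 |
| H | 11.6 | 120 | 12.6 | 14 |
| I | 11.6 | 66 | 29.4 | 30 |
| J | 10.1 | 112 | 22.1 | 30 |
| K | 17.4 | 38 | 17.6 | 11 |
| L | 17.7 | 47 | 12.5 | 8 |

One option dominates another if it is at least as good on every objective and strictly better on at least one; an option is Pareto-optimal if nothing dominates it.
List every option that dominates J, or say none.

B, K, L

B: expected return 16.5≥10.1, fees 54≤112, volatility 19.1≤22.1, max drawdown 26≤30 — dominates J.
K: expected return 17.4≥10.1, fees 38≤112, volatility 17.6≤22.1, max drawdown 11≤30 — dominates J.
L: expected return 17.7≥10.1, fees 47≤112, volatility 12.5≤22.1, max drawdown 8≤30 — dominates J.
Others (A, C, D, E, F, G, H, I) are each worse than J on at least one objective.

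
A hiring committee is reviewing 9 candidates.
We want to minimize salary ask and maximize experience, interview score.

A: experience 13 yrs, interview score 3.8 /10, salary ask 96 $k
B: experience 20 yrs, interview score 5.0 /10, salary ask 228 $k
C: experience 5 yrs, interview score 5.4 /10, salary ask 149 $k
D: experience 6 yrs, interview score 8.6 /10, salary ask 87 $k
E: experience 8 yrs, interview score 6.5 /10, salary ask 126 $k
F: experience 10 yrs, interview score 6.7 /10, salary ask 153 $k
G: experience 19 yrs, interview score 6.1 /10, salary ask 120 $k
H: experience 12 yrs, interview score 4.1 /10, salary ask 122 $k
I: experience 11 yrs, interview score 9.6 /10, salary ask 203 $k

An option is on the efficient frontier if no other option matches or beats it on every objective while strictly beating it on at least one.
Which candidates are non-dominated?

A: not dominated.
B: not dominated (best experience).
C: dominated by D (experience 6≥5, interview score 8.6≥5.4, salary ask 87≤149).
D: not dominated (best salary ask).
E: not dominated.
F: not dominated.
G: not dominated.
H: dominated by G (experience 19≥12, interview score 6.1≥4.1, salary ask 120≤122).
I: not dominated (best interview score).

A, B, D, E, F, G, I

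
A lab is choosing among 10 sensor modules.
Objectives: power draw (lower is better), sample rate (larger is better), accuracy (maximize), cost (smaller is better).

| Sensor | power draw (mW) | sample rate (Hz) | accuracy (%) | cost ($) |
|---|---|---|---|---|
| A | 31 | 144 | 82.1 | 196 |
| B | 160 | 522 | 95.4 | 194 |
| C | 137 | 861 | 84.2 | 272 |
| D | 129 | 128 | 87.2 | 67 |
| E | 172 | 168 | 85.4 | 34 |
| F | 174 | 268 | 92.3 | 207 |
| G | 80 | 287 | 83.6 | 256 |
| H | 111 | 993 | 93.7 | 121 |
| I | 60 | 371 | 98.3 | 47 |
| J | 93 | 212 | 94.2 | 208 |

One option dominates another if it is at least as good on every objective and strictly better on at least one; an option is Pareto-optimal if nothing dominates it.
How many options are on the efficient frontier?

5

A: not dominated (best power draw).
B: not dominated.
C: dominated by H (power draw 111≤137, sample rate 993≥861, accuracy 93.7≥84.2, cost 121≤272).
D: dominated by I (power draw 60≤129, sample rate 371≥128, accuracy 98.3≥87.2, cost 47≤67).
E: not dominated (best cost).
F: dominated by B (power draw 160≤174, sample rate 522≥268, accuracy 95.4≥92.3, cost 194≤207).
G: dominated by I (power draw 60≤80, sample rate 371≥287, accuracy 98.3≥83.6, cost 47≤256).
H: not dominated (best sample rate).
I: not dominated (best accuracy).
J: dominated by I (power draw 60≤93, sample rate 371≥212, accuracy 98.3≥94.2, cost 47≤208).
Pareto-optimal: A, B, E, H, I → 5.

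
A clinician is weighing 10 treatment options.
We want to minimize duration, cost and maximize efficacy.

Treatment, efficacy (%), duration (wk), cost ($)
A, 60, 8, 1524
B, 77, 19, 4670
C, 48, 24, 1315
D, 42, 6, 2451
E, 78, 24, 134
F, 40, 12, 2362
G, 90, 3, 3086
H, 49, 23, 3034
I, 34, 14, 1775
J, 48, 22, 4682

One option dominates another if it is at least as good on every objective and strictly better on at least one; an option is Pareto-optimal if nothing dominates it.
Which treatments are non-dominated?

A: not dominated.
B: dominated by G (efficacy 90≥77, duration 3≤19, cost 3086≤4670).
C: dominated by E (efficacy 78≥48, duration 24≤24, cost 134≤1315).
D: not dominated.
E: not dominated (best cost).
F: dominated by A (efficacy 60≥40, duration 8≤12, cost 1524≤2362).
G: not dominated (best efficacy).
H: dominated by A (efficacy 60≥49, duration 8≤23, cost 1524≤3034).
I: dominated by A (efficacy 60≥34, duration 8≤14, cost 1524≤1775).
J: dominated by A (efficacy 60≥48, duration 8≤22, cost 1524≤4682).

A, D, E, G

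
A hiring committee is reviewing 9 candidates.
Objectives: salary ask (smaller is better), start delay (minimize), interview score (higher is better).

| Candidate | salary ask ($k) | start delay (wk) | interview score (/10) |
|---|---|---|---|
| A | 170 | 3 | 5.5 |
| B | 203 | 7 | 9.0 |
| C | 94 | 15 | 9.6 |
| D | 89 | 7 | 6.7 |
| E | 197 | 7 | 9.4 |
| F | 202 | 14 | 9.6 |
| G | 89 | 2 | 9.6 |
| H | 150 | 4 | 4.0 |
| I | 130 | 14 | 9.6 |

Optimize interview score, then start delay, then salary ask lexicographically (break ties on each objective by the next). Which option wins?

First maximize interview score: best is 9.6, kept {C, F, G, I}.
Then minimize start delay: best is 2, kept {G}.

G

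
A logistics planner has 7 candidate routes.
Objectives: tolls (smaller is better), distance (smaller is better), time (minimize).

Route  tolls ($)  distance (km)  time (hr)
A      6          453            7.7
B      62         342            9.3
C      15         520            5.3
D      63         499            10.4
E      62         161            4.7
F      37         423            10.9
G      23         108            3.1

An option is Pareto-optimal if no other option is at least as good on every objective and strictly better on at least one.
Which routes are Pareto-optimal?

A: not dominated (best tolls).
B: dominated by E (tolls 62≤62, distance 161≤342, time 4.7≤9.3).
C: not dominated.
D: dominated by A (tolls 6≤63, distance 453≤499, time 7.7≤10.4).
E: dominated by G (tolls 23≤62, distance 108≤161, time 3.1≤4.7).
F: dominated by G (tolls 23≤37, distance 108≤423, time 3.1≤10.9).
G: not dominated (best distance).

A, C, G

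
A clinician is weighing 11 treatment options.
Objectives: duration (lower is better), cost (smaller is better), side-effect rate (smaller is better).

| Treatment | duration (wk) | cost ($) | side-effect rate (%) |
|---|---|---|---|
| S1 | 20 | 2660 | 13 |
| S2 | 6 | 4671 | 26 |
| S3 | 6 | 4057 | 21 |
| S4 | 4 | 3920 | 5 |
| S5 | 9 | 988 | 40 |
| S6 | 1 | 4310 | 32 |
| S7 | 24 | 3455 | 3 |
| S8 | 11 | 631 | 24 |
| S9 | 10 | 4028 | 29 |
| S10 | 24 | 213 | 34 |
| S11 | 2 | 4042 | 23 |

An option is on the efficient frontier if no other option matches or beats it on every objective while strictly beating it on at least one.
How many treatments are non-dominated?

S1: not dominated.
S2: dominated by S3 (duration 6≤6, cost 4057≤4671, side-effect rate 21≤26).
S3: dominated by S4 (duration 4≤6, cost 3920≤4057, side-effect rate 5≤21).
S4: not dominated.
S5: not dominated.
S6: not dominated (best duration).
S7: not dominated (best side-effect rate).
S8: not dominated.
S9: dominated by S4 (duration 4≤10, cost 3920≤4028, side-effect rate 5≤29).
S10: not dominated (best cost).
S11: not dominated.
Pareto-optimal: S1, S4, S5, S6, S7, S8, S10, S11 → 8.

8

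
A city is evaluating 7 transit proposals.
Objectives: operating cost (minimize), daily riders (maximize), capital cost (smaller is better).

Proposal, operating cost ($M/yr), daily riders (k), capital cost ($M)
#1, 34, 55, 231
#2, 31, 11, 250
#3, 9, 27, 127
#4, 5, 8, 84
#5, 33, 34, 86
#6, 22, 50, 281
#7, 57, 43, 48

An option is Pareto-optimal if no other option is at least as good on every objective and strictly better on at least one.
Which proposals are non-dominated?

#1, #3, #4, #5, #6, #7

#1: not dominated (best daily riders).
#2: dominated by #3 (operating cost 9≤31, daily riders 27≥11, capital cost 127≤250).
#3: not dominated.
#4: not dominated (best operating cost).
#5: not dominated.
#6: not dominated.
#7: not dominated (best capital cost).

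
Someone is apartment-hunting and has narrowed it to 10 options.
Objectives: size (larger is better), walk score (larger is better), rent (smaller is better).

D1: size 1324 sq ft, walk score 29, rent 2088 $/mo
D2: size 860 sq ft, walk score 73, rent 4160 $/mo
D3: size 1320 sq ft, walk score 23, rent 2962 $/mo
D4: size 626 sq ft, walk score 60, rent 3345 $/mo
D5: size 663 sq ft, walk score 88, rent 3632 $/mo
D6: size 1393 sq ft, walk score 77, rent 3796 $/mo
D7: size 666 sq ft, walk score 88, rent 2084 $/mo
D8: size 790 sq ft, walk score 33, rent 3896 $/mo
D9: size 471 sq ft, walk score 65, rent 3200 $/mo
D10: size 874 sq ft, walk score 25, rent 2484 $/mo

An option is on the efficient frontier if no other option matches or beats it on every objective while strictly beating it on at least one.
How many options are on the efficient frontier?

D1: not dominated.
D2: dominated by D6 (size 1393≥860, walk score 77≥73, rent 3796≤4160).
D3: dominated by D1 (size 1324≥1320, walk score 29≥23, rent 2088≤2962).
D4: dominated by D7 (size 666≥626, walk score 88≥60, rent 2084≤3345).
D5: dominated by D7 (size 666≥663, walk score 88≥88, rent 2084≤3632).
D6: not dominated (best size).
D7: not dominated (best rent).
D8: dominated by D6 (size 1393≥790, walk score 77≥33, rent 3796≤3896).
D9: dominated by D7 (size 666≥471, walk score 88≥65, rent 2084≤3200).
D10: dominated by D1 (size 1324≥874, walk score 29≥25, rent 2088≤2484).
Pareto-optimal: D1, D6, D7 → 3.

3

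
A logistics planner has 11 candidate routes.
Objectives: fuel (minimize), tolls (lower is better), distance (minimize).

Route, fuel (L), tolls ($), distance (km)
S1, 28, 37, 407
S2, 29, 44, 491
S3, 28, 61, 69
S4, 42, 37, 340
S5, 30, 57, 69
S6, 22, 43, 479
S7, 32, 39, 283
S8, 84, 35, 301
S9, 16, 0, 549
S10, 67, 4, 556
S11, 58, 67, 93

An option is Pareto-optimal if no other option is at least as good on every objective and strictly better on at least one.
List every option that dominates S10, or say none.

S9

S9: fuel 16≤67, tolls 0≤4, distance 549≤556 — dominates S10.
Others (S1, S2, S3, S4, S5, S6, S7, S8, S11) are each worse than S10 on at least one objective.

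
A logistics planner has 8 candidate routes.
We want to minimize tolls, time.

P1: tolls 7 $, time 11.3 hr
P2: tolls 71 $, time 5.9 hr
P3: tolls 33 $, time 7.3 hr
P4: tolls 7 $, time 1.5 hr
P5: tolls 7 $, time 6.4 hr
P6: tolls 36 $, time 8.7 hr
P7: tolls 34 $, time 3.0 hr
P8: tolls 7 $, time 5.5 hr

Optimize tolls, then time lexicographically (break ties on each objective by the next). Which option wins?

First minimize tolls: best is 7, kept {P1, P4, P5, P8}.
Then minimize time: best is 1.5, kept {P4}.

P4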